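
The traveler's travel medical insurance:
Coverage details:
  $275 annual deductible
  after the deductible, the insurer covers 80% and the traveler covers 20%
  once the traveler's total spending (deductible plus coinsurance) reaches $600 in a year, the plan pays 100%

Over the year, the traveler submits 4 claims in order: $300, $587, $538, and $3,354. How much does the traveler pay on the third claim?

Bill 1, $300: $275 to deductible, leaving $25; traveler's 20% is $5. Traveler pays $280; OOP now $280.
Bill 2, $587: 20% coinsurance on $587 = $117.40. Traveler pays $117.40; OOP now $397.40.
Bill 3, $538: deductible already satisfied, so traveler's share is 20% × $538 = $107.60. Cost to traveler: $107.60. OOP to date $505.

$107.60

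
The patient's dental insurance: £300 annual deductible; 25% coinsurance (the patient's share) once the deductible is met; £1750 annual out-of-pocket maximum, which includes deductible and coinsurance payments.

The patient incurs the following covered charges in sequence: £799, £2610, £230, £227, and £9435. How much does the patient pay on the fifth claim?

Claim 1 (£799): £300 to deductible, leaving £499; coinsurance £499 × 25% = £124.75. Cost to patient: £424.75. OOP to date £424.75.
Claim 2 (£2610): 25% coinsurance on £2610 = £652.50. Patient owes £652.50 (running OOP £1077.25).
Claim 3 (£230): deductible met; 25% of £230 = £57.50. Patient owes £57.50 (running OOP £1134.75).
Claim 4 (£227): 25% coinsurance on £227 = £56.75. Cost to patient: £56.75. OOP to date £1191.50.
Claim 5 (£9435): 25% coinsurance on £9435 = £2358.75. That would push OOP to £3550.25, over the £1750 cap, so patient pays £1750 − £1191.50 = £558.50.

£558.50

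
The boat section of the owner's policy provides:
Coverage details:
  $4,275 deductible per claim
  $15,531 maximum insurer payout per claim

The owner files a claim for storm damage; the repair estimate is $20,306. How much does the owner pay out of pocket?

Subtract the deductible: $20,306 − $4,275 = $16,031.
The $15,531 per-incident cap binds; insurer pays $15,531.
Owner's share is the uncovered remainder: $20,306 − $15,531 = $4,775.

$4,775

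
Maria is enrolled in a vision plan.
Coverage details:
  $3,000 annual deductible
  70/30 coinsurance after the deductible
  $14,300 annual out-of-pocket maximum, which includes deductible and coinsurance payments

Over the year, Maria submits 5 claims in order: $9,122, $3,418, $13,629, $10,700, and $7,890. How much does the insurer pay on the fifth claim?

$6,750.70

#1 ($9,122): $3,000 to deductible, leaving $6,122; member's 30% is $1,836.60. Member pays $4,836.60; OOP now $4,836.60. Plan pays $9,122 − $4,836.60 = $4,285.40.
#2 ($3,418): 30% coinsurance on $3,418 = $1,025.40. Cost to member: $1,025.40. OOP to date $5,862. Insurer: $3,418 − $1,025.40 = $2,392.60.
#3 ($13,629): 30% coinsurance on $13,629 = $4,088.70. Member pays $4,088.70; OOP now $9,950.70. Plan pays $13,629 − $4,088.70 = $9,540.30.
#4 ($10,700): deductible already satisfied, so member's share is 30% × $10,700 = $3,210. Cost to member: $3,210. OOP to date $13,160.70. Insurer: $10,700 − $3,210 = $7,490.
#5 ($7,890): deductible already satisfied, so member's share is 30% × $7,890 = $2,367. Adding that to $13,160.70 gives $15,527.70, past the $14,300 cap; member pays only $14,300 − $13,160.70 = $1,139.30. Plan pays $7,890 − $1,139.30 = $6,750.70.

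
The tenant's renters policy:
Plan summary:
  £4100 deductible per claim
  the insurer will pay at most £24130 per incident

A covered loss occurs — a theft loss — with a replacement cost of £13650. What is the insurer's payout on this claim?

£9550

After the deductible, £13650 − £4100 = £9550 remains.
£9550 ≤ £24130, so the limit doesn't bind; insurer pays £9550.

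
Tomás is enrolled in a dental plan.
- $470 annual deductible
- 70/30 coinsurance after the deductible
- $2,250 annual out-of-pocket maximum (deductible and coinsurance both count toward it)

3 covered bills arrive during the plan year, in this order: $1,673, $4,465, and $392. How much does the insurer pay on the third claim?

Claim 1 — $1,673: $470 finishes the deductible; $1,203 goes to coinsurance; 30% of $1,203 = $360.90. Cost to patient: $830.90. OOP to date $830.90. Insurer: $1,673 − $830.90 = $842.10.
Claim 2 — $4,465: deductible already satisfied, so patient's share is 30% × $4,465 = $1,339.50. Patient pays $1,339.50; OOP now $2,170.40. Plan pays $4,465 − $1,339.50 = $3,125.50.
Claim 3 — $392: deductible already satisfied, so patient's share is 30% × $392 = $117.60. Adding that to $2,170.40 gives $2,288, past the $2,250 cap; patient pays only $2,250 − $2,170.40 = $79.60. Plan pays $392 − $79.60 = $312.40.

$312.40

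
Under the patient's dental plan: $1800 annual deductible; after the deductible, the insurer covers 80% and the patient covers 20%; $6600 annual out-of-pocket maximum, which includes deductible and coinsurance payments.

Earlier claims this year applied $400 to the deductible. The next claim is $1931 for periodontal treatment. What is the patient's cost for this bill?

Deductible still to meet: $1800 − $400 = $1400.
The remaining $531 (= $1931 − $1400) moves to coinsurance.
20% of $531 = $106.20 falls to the patient.
Patient responsibility before any cap: $1400 + $106.20 = $1506.20.
Total out-of-pocket so far would be $400 + $1506.20 = $1906.20, below the $6600 cap — no reduction.

$1506.20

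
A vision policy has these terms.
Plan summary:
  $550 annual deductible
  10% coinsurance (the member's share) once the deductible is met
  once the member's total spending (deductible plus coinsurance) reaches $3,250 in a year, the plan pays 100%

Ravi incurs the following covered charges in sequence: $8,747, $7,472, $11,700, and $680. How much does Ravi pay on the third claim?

$1,133.10

Bill 1, $8,747: $550 to deductible, leaving $8,197; coinsurance $8,197 × 10% = $819.70. Cost to member: $1,369.70. OOP to date $1,369.70.
Bill 2, $7,472: deductible already satisfied, so member's share is 10% × $7,472 = $747.20. Cost to member: $747.20. OOP to date $2,116.90.
Bill 3, $11,700: 10% coinsurance on $11,700 = $1,170. That would push OOP to $3,286.90, over the $3,250 cap, so member pays $3,250 − $2,116.90 = $1,133.10.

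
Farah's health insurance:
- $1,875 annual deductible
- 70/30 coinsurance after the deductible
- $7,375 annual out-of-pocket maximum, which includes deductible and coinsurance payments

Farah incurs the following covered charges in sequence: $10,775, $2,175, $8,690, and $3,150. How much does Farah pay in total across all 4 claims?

$7,375

#1 ($10,775): $1,875 to deductible, leaving $8,900; coinsurance $8,900 × 30% = $2,670. Patient pays $4,545; OOP now $4,545.
#2 ($2,175): deductible met; 30% of $2,175 = $652.50. Patient owes $652.50 (running OOP $5,197.50).
#3 ($8,690): deductible met; 30% of $8,690 = $2,607. Adding that to $5,197.50 gives $7,804.50, past the $7,375 cap; patient pays only $7,375 − $5,197.50 = $2,177.50.
#4 ($3,150): 30% coinsurance on $3,150 = $945. OOP would hit $8,320 > $7,375, so the cap limits the patient to $7,375 − $7,375 = $0.
Total paid by the patient: $4,545 + $652.50 + $2,177.50 + $0 = $7,375.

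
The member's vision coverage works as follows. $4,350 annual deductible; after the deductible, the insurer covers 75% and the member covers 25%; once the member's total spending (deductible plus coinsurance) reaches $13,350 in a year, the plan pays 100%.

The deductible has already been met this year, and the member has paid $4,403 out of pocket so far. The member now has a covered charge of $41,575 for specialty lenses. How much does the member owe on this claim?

$8,947

With the deductible met, the entire $41,575 is subject to coinsurance.
25% of $41,575 = $10,393.75 falls to the member.
That would bring total out-of-pocket to $14,796.75, past the $13,350 cap. The member is capped at $13,350 − $4,403 = $8,947 on this claim.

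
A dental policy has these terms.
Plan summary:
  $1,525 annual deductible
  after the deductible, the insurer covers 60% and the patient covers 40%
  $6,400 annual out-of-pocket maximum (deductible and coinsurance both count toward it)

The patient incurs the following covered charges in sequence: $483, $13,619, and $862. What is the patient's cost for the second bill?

$5,917

Bill 1, $483: fully absorbed by the deductible. Patient owes $483 (running OOP $483).
Bill 2, $13,619: $1,042 finishes the deductible; $12,577 goes to coinsurance; 40% of $12,577 = $5,030.80. Deductible plus coinsurance: $1,042 + $5,030.80 = $6,072.80. Adding that to $483 gives $6,555.80, past the $6,400 cap; patient pays only $6,400 − $483 = $5,917.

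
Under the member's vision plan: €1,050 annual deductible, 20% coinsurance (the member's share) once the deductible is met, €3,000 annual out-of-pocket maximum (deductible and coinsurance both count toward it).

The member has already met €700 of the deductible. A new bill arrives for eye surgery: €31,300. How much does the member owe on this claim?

€2,300

Remaining deductible: €1,050 − €700 = €350.
The remaining €30,950 (= €31,300 − €350) moves to coinsurance.
Member's 20% share of €30,950 is €6,190.
So the member owes €350 + €6,190 = €6,540 before any cap.
Adding €6,540 to the €700 already spent would give €7,240, which exceeds the €3,000 cap; the member pays just €3,000 − €700 = €2,300.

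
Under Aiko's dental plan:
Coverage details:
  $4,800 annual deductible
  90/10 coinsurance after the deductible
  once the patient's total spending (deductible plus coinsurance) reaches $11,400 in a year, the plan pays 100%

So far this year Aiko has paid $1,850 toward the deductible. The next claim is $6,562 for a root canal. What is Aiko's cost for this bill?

$3,311.20

Remaining deductible: $4,800 − $1,850 = $2,950.
After the $2,950 deductible portion, $6,562 − $2,950 = $3,612 is subject to coinsurance.
Patient's 10% share of $3,612 is $361.20.
That puts the patient's cost at $2,950 + $361.20 = $3,311.20 before any cap.
Year-to-date out-of-pocket becomes $1,850 + $3,311.20 = $5,161.20, still under the $11,400 maximum, so no cap applies.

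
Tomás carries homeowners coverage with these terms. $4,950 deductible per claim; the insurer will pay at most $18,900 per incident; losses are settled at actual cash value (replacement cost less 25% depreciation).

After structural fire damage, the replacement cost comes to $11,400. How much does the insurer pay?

Actual cash value after 25% depreciation: $11,400 × 75% = $8,550.
Less the $4,950 deductible: $8,550 − $4,950 = $3,600.
$3,600 ≤ $18,900, so the limit doesn't bind; insurer pays $3,600.

$3,600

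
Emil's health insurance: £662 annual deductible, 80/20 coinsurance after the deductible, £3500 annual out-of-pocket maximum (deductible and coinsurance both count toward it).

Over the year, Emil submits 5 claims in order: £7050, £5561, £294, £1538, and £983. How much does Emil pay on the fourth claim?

#1 (£7050): deductible takes £662, £6388 remains; patient's 20% is £1277.60. Patient owes £1939.60 (running OOP £1939.60).
#2 (£5561): deductible met; 20% of £5561 = £1112.20. Patient owes £1112.20 (running OOP £3051.80).
#3 (£294): deductible met; 20% of £294 = £58.80. Cost to patient: £58.80. OOP to date £3110.60.
#4 (£1538): deductible met; 20% of £1538 = £307.60. Patient owes £307.60 (running OOP £3418.20).

£307.60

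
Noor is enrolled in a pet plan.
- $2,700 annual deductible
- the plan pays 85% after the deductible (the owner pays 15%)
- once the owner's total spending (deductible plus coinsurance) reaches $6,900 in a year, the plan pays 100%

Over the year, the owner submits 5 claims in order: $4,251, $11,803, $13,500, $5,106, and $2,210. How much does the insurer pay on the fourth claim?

Claim 1 — $4,251: deductible takes $2,700, $1,551 remains; coinsurance $1,551 × 15% = $232.65. Owner owes $2,932.65 (running OOP $2,932.65). Insurer: $4,251 − $2,932.65 = $1,318.35.
Claim 2 — $11,803: deductible met; 15% of $11,803 = $1,770.45. Owner pays $1,770.45; OOP now $4,703.10. Plan pays $11,803 − $1,770.45 = $10,032.55.
Claim 3 — $13,500: deductible met; 15% of $13,500 = $2,025. Owner pays $2,025; OOP now $6,728.10. Plan pays $13,500 − $2,025 = $11,475.
Claim 4 — $5,106: deductible met; 15% of $5,106 = $765.90. OOP would hit $7,494 > $6,900, so the cap limits the owner to $6,900 − $6,728.10 = $171.90. Plan pays $5,106 − $171.90 = $4,934.10.

$4,934.10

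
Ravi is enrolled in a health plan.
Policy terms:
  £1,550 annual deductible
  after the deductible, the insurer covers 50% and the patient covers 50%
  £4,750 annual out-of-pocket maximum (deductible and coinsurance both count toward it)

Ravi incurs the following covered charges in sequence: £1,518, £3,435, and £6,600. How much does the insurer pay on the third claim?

Bill 1, £1,518: fully absorbed by the deductible. Cost to patient: £1,518. OOP to date £1,518. Plan pays £1,518 − £1,518 = £0.
Bill 2, £3,435: £32 to deductible, leaving £3,403; patient's 50% is £1,701.50. Patient pays £1,733.50; OOP now £3,251.50. Plan pays £3,435 − £1,733.50 = £1,701.50.
Bill 3, £6,600: deductible already satisfied, so patient's share is 50% × £6,600 = £3,300. That would push OOP to £6,551.50, over the £4,750 cap, so patient pays £4,750 − £3,251.50 = £1,498.50. Insurer: £6,600 − £1,498.50 = £5,101.50.

£5,101.50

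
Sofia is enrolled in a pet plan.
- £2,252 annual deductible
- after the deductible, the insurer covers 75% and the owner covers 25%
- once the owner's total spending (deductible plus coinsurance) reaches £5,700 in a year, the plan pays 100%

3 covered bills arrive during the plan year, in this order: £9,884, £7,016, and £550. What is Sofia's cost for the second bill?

£1,540

Bill 1, £9,884: deductible takes £2,252, £7,632 remains; owner's 25% is £1,908. Owner owes £4,160 (running OOP £4,160).
Bill 2, £7,016: deductible met; 25% of £7,016 = £1,754. OOP would hit £5,914 > £5,700, so the cap limits the owner to £5,700 − £4,160 = £1,540.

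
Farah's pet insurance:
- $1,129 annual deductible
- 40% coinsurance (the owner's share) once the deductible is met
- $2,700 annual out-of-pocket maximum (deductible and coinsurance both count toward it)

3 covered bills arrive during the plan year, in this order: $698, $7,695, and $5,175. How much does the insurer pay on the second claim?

Claim 1 — $698: entire amount goes to the deductible. Owner owes $698 (running OOP $698). Plan pays $698 − $698 = $0.
Claim 2 — $7,695: $431 finishes the deductible; $7,264 goes to coinsurance; owner's 40% is $2,905.60. Together that's $431 + $2,905.60 = $3,336.60. OOP would hit $4,034.60 > $2,700, so the cap limits the owner to $2,700 − $698 = $2,002. Insurer: $7,695 − $2,002 = $5,693.

$5,693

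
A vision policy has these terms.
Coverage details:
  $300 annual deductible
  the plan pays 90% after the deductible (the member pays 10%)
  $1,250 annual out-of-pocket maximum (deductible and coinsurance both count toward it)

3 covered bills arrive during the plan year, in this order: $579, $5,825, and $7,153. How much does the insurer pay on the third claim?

#1 ($579): $300 to deductible, leaving $279; 10% of $279 = $27.90. Member pays $327.90; OOP now $327.90. Plan pays $579 − $327.90 = $251.10.
#2 ($5,825): deductible already satisfied, so member's share is 10% × $5,825 = $582.50. Member pays $582.50; OOP now $910.40. Insurer: $5,825 − $582.50 = $5,242.50.
#3 ($7,153): 10% coinsurance on $7,153 = $715.30. Adding that to $910.40 gives $1,625.70, past the $1,250 cap; member pays only $1,250 − $910.40 = $339.60. Insurer: $7,153 − $339.60 = $6,813.40.

$6,813.40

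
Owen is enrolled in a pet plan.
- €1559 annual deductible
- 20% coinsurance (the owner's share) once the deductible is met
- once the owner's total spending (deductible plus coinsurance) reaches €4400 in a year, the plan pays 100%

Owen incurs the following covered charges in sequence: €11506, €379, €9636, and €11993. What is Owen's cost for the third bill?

Bill 1, €11506: €1559 to deductible, leaving €9947; coinsurance €9947 × 20% = €1989.40. Owner pays €3548.40; OOP now €3548.40.
Bill 2, €379: deductible met; 20% of €379 = €75.80. Owner owes €75.80 (running OOP €3624.20).
Bill 3, €9636: deductible already satisfied, so owner's share is 20% × €9636 = €1927.20. Adding that to €3624.20 gives €5551.40, past the €4400 cap; owner pays only €4400 − €3624.20 = €775.80.

€775.80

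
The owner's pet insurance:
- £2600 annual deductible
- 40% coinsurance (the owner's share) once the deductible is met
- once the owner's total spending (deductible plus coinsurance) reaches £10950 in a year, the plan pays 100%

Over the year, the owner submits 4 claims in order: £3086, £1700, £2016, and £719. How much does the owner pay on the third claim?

£806.40

Claim 1 (£3086): £2600 to deductible, leaving £486; coinsurance £486 × 40% = £194.40. Owner owes £2794.40 (running OOP £2794.40).
Claim 2 (£1700): 40% coinsurance on £1700 = £680. Owner pays £680; OOP now £3474.40.
Claim 3 (£2016): 40% coinsurance on £2016 = £806.40. Owner owes £806.40 (running OOP £4280.80).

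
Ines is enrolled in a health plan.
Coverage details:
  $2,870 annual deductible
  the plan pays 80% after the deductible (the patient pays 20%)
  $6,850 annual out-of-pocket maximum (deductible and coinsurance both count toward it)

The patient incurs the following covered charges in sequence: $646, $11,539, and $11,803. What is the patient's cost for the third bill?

$2,117

Claim 1 ($646): fully absorbed by the deductible. Patient pays $646; OOP now $646.
Claim 2 ($11,539): $2,224 finishes the deductible; $9,315 goes to coinsurance; patient's 20% is $1,863. Patient owes $4,087 (running OOP $4,733).
Claim 3 ($11,803): 20% coinsurance on $11,803 = $2,360.60. That would push OOP to $7,093.60, over the $6,850 cap, so patient pays $6,850 − $4,733 = $2,117.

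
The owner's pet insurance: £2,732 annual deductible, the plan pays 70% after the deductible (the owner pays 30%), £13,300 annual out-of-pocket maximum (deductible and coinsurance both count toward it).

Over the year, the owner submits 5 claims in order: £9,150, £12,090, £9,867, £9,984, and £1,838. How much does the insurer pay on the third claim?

Claim 1 — £9,150: £2,732 finishes the deductible; £6,418 goes to coinsurance; coinsurance £6,418 × 30% = £1,925.40. Cost to owner: £4,657.40. OOP to date £4,657.40. Insurer: £9,150 − £4,657.40 = £4,492.60.
Claim 2 — £12,090: 30% coinsurance on £12,090 = £3,627. Owner pays £3,627; OOP now £8,284.40. Plan pays £12,090 − £3,627 = £8,463.
Claim 3 — £9,867: deductible already satisfied, so owner's share is 30% × £9,867 = £2,960.10. Owner owes £2,960.10 (running OOP £11,244.50). Plan pays £9,867 − £2,960.10 = £6,906.90.

£6,906.90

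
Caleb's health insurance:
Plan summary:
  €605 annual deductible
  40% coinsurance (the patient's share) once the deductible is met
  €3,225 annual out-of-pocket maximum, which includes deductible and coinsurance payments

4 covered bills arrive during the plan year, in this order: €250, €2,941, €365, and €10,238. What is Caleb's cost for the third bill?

Claim 1 — €250: fully absorbed by the deductible. Patient owes €250 (running OOP €250).
Claim 2 — €2,941: deductible takes €355, €2,586 remains; patient's 40% is €1,034.40. Patient owes €1,389.40 (running OOP €1,639.40).
Claim 3 — €365: 40% coinsurance on €365 = €146. Patient owes €146 (running OOP €1,785.40).

€146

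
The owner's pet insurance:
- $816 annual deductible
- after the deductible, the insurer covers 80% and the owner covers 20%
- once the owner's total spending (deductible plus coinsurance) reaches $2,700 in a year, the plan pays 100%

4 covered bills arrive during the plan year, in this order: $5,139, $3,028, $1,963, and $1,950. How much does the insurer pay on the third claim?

$1,570.40

Claim 1 ($5,139): $816 to deductible, leaving $4,323; 20% of $4,323 = $864.60. Owner pays $1,680.60; OOP now $1,680.60. Plan pays $5,139 − $1,680.60 = $3,458.40.
Claim 2 ($3,028): deductible already satisfied, so owner's share is 20% × $3,028 = $605.60. Cost to owner: $605.60. OOP to date $2,286.20. Insurer: $3,028 − $605.60 = $2,422.40.
Claim 3 ($1,963): deductible already satisfied, so owner's share is 20% × $1,963 = $392.60. Owner pays $392.60; OOP now $2,678.80. Insurer: $1,963 − $392.60 = $1,570.40.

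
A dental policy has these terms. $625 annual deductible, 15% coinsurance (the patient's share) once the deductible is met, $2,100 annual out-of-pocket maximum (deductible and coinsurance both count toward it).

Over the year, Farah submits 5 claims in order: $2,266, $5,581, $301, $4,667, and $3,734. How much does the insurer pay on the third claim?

$255.85

#1 ($2,266): $625 to deductible, leaving $1,641; 15% of $1,641 = $246.15. Patient owes $871.15 (running OOP $871.15). Plan pays $2,266 − $871.15 = $1,394.85.
#2 ($5,581): 15% coinsurance on $5,581 = $837.15. Cost to patient: $837.15. OOP to date $1,708.30. Plan pays $5,581 − $837.15 = $4,743.85.
#3 ($301): 15% coinsurance on $301 = $45.15. Patient owes $45.15 (running OOP $1,753.45). Plan pays $301 − $45.15 = $255.85.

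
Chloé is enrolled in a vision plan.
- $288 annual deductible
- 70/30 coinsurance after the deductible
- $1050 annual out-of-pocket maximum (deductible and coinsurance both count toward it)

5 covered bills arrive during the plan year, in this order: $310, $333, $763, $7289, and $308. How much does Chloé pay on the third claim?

$228.90

Bill 1, $310: $288 finishes the deductible; $22 goes to coinsurance; member's 30% is $6.60. Cost to member: $294.60. OOP to date $294.60.
Bill 2, $333: deductible met; 30% of $333 = $99.90. Member owes $99.90 (running OOP $394.50).
Bill 3, $763: 30% coinsurance on $763 = $228.90. Cost to member: $228.90. OOP to date $623.40.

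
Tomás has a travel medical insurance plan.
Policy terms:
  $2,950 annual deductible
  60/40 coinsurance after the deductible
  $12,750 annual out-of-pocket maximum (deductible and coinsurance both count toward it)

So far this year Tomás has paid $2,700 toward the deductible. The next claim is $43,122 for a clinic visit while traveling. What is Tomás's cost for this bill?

$2,700 of the $2,950 deductible is already met, leaving $250.
That leaves $43,122 − $250 = $42,872 for coinsurance.
Coinsurance: $42,872 × 40% = $17,148.80.
That puts the traveler's cost at $250 + $17,148.80 = $17,398.80 before any cap.
That would bring total out-of-pocket to $20,098.80, past the $12,750 cap. The traveler is capped at $12,750 − $2,700 = $10,050 on this claim.

$10,050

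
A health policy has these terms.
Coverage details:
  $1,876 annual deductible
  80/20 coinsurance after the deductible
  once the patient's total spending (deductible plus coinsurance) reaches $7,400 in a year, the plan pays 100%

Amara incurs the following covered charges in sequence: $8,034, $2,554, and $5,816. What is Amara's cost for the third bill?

Bill 1, $8,034: $1,876 finishes the deductible; $6,158 goes to coinsurance; coinsurance $6,158 × 20% = $1,231.60. Patient pays $3,107.60; OOP now $3,107.60.
Bill 2, $2,554: deductible met; 20% of $2,554 = $510.80. Patient pays $510.80; OOP now $3,618.40.
Bill 3, $5,816: 20% coinsurance on $5,816 = $1,163.20. Cost to patient: $1,163.20. OOP to date $4,781.60.

$1,163.20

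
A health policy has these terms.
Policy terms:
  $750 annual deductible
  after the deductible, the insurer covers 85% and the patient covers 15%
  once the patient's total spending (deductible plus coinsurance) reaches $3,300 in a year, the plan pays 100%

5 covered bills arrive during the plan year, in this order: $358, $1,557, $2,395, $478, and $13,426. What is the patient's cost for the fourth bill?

$71.70

Claim 1 — $358: all of it applies to the deductible. Patient owes $358 (running OOP $358).
Claim 2 — $1,557: deductible takes $392, $1,165 remains; patient's 15% is $174.75. Cost to patient: $566.75. OOP to date $924.75.
Claim 3 — $2,395: 15% coinsurance on $2,395 = $359.25. Cost to patient: $359.25. OOP to date $1,284.
Claim 4 — $478: deductible met; 15% of $478 = $71.70. Patient pays $71.70; OOP now $1,355.70.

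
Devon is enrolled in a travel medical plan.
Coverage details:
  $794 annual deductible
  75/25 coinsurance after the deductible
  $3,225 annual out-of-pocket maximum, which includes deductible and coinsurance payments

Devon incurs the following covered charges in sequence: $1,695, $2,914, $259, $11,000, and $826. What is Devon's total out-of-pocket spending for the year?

$3,225

Bill 1, $1,695: deductible takes $794, $901 remains; coinsurance $901 × 25% = $225.25. Cost to traveler: $1,019.25. OOP to date $1,019.25.
Bill 2, $2,914: deductible met; 25% of $2,914 = $728.50. Traveler pays $728.50; OOP now $1,747.75.
Bill 3, $259: deductible already satisfied, so traveler's share is 25% × $259 = $64.75. Cost to traveler: $64.75. OOP to date $1,812.50.
Bill 4, $11,000: deductible met; 25% of $11,000 = $2,750. That would push OOP to $4,562.50, over the $3,225 cap, so traveler pays $3,225 − $1,812.50 = $1,412.50.
Bill 5, $826: deductible met; 25% of $826 = $206.50. That would push OOP to $3,431.50, over the $3,225 cap, so traveler pays $3,225 − $3,225 = $0.
Total paid by the traveler: $1,019.25 + $728.50 + $64.75 + $1,412.50 + $0 = $3,225.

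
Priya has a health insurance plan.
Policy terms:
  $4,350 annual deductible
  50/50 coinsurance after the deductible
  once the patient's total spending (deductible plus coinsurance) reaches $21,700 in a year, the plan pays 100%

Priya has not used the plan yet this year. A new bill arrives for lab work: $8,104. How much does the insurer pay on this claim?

$1,877

Nothing has been paid toward the $4,350 deductible, so the first $4,350 of this charge is applied there.
The remaining $3,754 (= $8,104 − $4,350) moves to coinsurance.
Coinsurance: $3,754 × 50% = $1,877.
That puts the patient's cost at $4,350 + $1,877 = $6,227 before any cap.
Year-to-date out-of-pocket becomes $0 + $6,227 = $6,227, still under the $21,700 maximum, so no cap applies.
Insurer pays the balance: $8,104 − $6,227 = $1,877.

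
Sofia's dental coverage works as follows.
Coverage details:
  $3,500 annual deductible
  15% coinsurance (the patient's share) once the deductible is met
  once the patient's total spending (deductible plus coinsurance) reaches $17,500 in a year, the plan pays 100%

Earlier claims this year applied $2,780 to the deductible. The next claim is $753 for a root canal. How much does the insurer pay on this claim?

$28.05

Deductible still to meet: $3,500 − $2,780 = $720.
After the $720 deductible portion, $753 − $720 = $33 is subject to coinsurance.
15% of $33 = $4.95 falls to the patient.
That puts the patient's cost at $720 + $4.95 = $724.95 before any cap.
Total out-of-pocket so far would be $2,780 + $724.95 = $3,504.95, below the $17,500 cap — no reduction.
The plan picks up $753 − $724.95 = $28.05.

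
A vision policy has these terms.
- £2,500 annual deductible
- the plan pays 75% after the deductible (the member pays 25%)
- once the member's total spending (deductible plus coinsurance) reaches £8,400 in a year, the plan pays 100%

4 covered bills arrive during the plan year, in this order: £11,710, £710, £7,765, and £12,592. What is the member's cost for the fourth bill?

Bill 1, £11,710: £2,500 to deductible, leaving £9,210; 25% of £9,210 = £2,302.50. Cost to member: £4,802.50. OOP to date £4,802.50.
Bill 2, £710: deductible met; 25% of £710 = £177.50. Cost to member: £177.50. OOP to date £4,980.
Bill 3, £7,765: deductible already satisfied, so member's share is 25% × £7,765 = £1,941.25. Member pays £1,941.25; OOP now £6,921.25.
Bill 4, £12,592: deductible met; 25% of £12,592 = £3,148. That would push OOP to £10,069.25, over the £8,400 cap, so member pays £8,400 − £6,921.25 = £1,478.75.

£1,478.75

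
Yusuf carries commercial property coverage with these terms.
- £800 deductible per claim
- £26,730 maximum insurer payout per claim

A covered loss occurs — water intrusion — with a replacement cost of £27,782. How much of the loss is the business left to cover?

£1,052

Less the £800 deductible: £27,782 − £800 = £26,982.
Since £26,982 > £26,730, the payout is capped at £26,730.
Business's share is the uncovered remainder: £27,782 − £26,730 = £1,052.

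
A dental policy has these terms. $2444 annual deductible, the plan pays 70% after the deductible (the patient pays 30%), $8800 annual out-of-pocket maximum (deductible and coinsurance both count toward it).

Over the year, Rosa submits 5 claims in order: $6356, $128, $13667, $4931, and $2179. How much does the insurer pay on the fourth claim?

$3887.10

#1 ($6356): deductible takes $2444, $3912 remains; coinsurance $3912 × 30% = $1173.60. Cost to patient: $3617.60. OOP to date $3617.60. Plan pays $6356 − $3617.60 = $2738.40.
#2 ($128): deductible already satisfied, so patient's share is 30% × $128 = $38.40. Cost to patient: $38.40. OOP to date $3656. Plan pays $128 − $38.40 = $89.60.
#3 ($13667): deductible already satisfied, so patient's share is 30% × $13667 = $4100.10. Cost to patient: $4100.10. OOP to date $7756.10. Insurer: $13667 − $4100.10 = $9566.90.
#4 ($4931): deductible met; 30% of $4931 = $1479.30. Adding that to $7756.10 gives $9235.40, past the $8800 cap; patient pays only $8800 − $7756.10 = $1043.90. Insurer: $4931 − $1043.90 = $3887.10.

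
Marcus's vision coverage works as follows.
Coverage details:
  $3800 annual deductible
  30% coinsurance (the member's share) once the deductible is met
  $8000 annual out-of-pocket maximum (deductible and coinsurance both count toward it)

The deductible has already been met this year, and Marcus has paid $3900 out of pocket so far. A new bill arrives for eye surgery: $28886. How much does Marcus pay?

The deductible is already satisfied, so the full bill goes to coinsurance.
Member's 30% share of $28886 is $8665.80.
Year-to-date out-of-pocket would reach $3900 + $8665.80 = $12565.80, above the $8000 maximum, so the member pays only $8000 − $3900 = $4100.

$4100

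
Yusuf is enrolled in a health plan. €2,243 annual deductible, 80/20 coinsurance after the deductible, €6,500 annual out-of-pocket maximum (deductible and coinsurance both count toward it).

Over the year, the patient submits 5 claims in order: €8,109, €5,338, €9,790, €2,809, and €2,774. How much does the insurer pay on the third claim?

€7,832

Claim 1 (€8,109): €2,243 finishes the deductible; €5,866 goes to coinsurance; 20% of €5,866 = €1,173.20. Patient pays €3,416.20; OOP now €3,416.20. Insurer: €8,109 − €3,416.20 = €4,692.80.
Claim 2 (€5,338): deductible already satisfied, so patient's share is 20% × €5,338 = €1,067.60. Patient pays €1,067.60; OOP now €4,483.80. Plan pays €5,338 − €1,067.60 = €4,270.40.
Claim 3 (€9,790): deductible met; 20% of €9,790 = €1,958. Patient pays €1,958; OOP now €6,441.80. Plan pays €9,790 − €1,958 = €7,832.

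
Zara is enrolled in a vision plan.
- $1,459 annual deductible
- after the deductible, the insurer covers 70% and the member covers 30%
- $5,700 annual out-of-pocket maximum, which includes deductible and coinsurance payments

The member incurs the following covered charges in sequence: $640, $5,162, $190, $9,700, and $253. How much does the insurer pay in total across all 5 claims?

$10,245

Bill 1, $640: entire amount goes to the deductible. Member pays $640; OOP now $640. Plan pays $640 − $640 = $0.
Bill 2, $5,162: deductible takes $819, $4,343 remains; member's 30% is $1,302.90. Member owes $2,121.90 (running OOP $2,761.90). Insurer: $5,162 − $2,121.90 = $3,040.10.
Bill 3, $190: 30% coinsurance on $190 = $57. Cost to member: $57. OOP to date $2,818.90. Insurer: $190 − $57 = $133.
Bill 4, $9,700: 30% coinsurance on $9,700 = $2,910. Adding that to $2,818.90 gives $5,728.90, past the $5,700 cap; member pays only $5,700 − $2,818.90 = $2,881.10. Insurer: $9,700 − $2,881.10 = $6,818.90.
Bill 5, $253: deductible met; 30% of $253 = $75.90. OOP would hit $5,775.90 > $5,700, so the cap limits the member to $5,700 − $5,700 = $0. Plan pays $253 − $0 = $253.
Insurer total = bills − member's total = $15,945 − $5,700 = $10,245.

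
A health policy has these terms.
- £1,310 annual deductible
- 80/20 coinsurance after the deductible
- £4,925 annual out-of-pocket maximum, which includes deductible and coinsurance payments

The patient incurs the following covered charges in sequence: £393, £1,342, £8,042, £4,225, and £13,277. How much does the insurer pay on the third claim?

£6,433.60

Claim 1 — £393: all of it applies to the deductible. Patient owes £393 (running OOP £393). Insurer: £393 − £393 = £0.
Claim 2 — £1,342: £917 to deductible, leaving £425; patient's 20% is £85. Cost to patient: £1,002. OOP to date £1,395. Insurer: £1,342 − £1,002 = £340.
Claim 3 — £8,042: deductible met; 20% of £8,042 = £1,608.40. Patient owes £1,608.40 (running OOP £3,003.40). Insurer: £8,042 − £1,608.40 = £6,433.60.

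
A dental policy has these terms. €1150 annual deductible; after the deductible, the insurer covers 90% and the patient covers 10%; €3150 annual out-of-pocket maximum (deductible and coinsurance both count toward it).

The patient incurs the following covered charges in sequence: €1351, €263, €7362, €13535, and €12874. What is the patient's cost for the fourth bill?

Claim 1 — €1351: deductible takes €1150, €201 remains; 10% of €201 = €20.10. Patient pays €1170.10; OOP now €1170.10.
Claim 2 — €263: deductible met; 10% of €263 = €26.30. Cost to patient: €26.30. OOP to date €1196.40.
Claim 3 — €7362: deductible already satisfied, so patient's share is 10% × €7362 = €736.20. Patient owes €736.20 (running OOP €1932.60).
Claim 4 — €13535: 10% coinsurance on €13535 = €1353.50. OOP would hit €3286.10 > €3150, so the cap limits the patient to €3150 − €1932.60 = €1217.40.

€1217.40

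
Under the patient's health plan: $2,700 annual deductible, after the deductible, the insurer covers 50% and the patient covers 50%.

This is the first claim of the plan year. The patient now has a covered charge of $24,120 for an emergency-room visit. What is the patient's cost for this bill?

Deductible not yet touched, so the first $2,700 of the bill goes to the deductible.
That leaves $24,120 − $2,700 = $21,420 for coinsurance.
Coinsurance: $21,420 × 50% = $10,710.
So the patient owes $2,700 + $10,710 = $13,410.

$13,410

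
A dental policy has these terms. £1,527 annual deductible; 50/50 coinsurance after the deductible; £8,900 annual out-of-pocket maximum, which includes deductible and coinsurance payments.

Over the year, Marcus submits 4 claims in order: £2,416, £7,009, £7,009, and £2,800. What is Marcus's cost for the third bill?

Claim 1 (£2,416): £1,527 finishes the deductible; £889 goes to coinsurance; coinsurance £889 × 50% = £444.50. Cost to patient: £1,971.50. OOP to date £1,971.50.
Claim 2 (£7,009): 50% coinsurance on £7,009 = £3,504.50. Cost to patient: £3,504.50. OOP to date £5,476.
Claim 3 (£7,009): deductible met; 50% of £7,009 = £3,504.50. That would push OOP to £8,980.50, over the £8,900 cap, so patient pays £8,900 − £5,476 = £3,424.

£3,424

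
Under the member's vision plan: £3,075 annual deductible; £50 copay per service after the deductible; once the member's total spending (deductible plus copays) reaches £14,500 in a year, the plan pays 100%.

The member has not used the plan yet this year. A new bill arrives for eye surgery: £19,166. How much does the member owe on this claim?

£3,125

Deductible not yet touched, so the first £3,075 of the bill goes to the deductible.
That leaves £19,166 − £3,075 = £16,091 for the copay.
Copay on this service: £50.
So the member owes £3,075 + £50 = £3,125 before any cap.
Year-to-date out-of-pocket becomes £0 + £3,125 = £3,125, still under the £14,500 maximum, so no cap applies.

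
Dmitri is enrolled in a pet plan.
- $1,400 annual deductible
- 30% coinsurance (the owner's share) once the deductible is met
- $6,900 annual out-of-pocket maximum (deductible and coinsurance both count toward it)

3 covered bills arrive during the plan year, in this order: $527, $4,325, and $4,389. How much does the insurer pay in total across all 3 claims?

Claim 1 ($527): fully absorbed by the deductible. Owner pays $527; OOP now $527. Insurer: $527 − $527 = $0.
Claim 2 ($4,325): $873 to deductible, leaving $3,452; coinsurance $3,452 × 30% = $1,035.60. Owner pays $1,908.60; OOP now $2,435.60. Insurer: $4,325 − $1,908.60 = $2,416.40.
Claim 3 ($4,389): 30% coinsurance on $4,389 = $1,316.70. Cost to owner: $1,316.70. OOP to date $3,752.30. Plan pays $4,389 − $1,316.70 = $3,072.30.
Insurer total = bills − owner's total = $9,241 − $3,752.30 = $5,488.70.

$5,488.70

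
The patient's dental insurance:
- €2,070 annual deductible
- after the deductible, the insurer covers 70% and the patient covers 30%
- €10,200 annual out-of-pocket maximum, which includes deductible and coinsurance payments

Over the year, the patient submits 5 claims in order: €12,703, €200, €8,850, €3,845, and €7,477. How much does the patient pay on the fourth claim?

€1,153.50

Bill 1, €12,703: deductible takes €2,070, €10,633 remains; coinsurance €10,633 × 30% = €3,189.90. Patient owes €5,259.90 (running OOP €5,259.90).
Bill 2, €200: 30% coinsurance on €200 = €60. Patient owes €60 (running OOP €5,319.90).
Bill 3, €8,850: deductible met; 30% of €8,850 = €2,655. Patient owes €2,655 (running OOP €7,974.90).
Bill 4, €3,845: 30% coinsurance on €3,845 = €1,153.50. Patient pays €1,153.50; OOP now €9,128.40.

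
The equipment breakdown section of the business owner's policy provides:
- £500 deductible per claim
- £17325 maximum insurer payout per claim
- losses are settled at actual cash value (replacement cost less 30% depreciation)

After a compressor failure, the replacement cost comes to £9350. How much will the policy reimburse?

£6045

Actual cash value after 30% depreciation: £9350 × 70% = £6545.
After the deductible, £6545 − £500 = £6045 remains.
That's under the £17325 cap, so the insurer reimburses the full £6045.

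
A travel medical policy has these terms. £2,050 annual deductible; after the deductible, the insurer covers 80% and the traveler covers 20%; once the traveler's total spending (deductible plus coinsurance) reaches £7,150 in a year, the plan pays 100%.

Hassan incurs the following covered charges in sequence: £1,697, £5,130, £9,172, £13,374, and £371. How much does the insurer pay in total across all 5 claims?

£22,594

Claim 1 — £1,697: all of it applies to the deductible. Traveler pays £1,697; OOP now £1,697. Insurer: £1,697 − £1,697 = £0.
Claim 2 — £5,130: deductible takes £353, £4,777 remains; coinsurance £4,777 × 20% = £955.40. Traveler pays £1,308.40; OOP now £3,005.40. Insurer: £5,130 − £1,308.40 = £3,821.60.
Claim 3 — £9,172: deductible already satisfied, so traveler's share is 20% × £9,172 = £1,834.40. Traveler pays £1,834.40; OOP now £4,839.80. Insurer: £9,172 − £1,834.40 = £7,337.60.
Claim 4 — £13,374: deductible already satisfied, so traveler's share is 20% × £13,374 = £2,674.80. OOP would hit £7,514.60 > £7,150, so the cap limits the traveler to £7,150 − £4,839.80 = £2,310.20. Insurer: £13,374 − £2,310.20 = £11,063.80.
Claim 5 — £371: deductible met; 20% of £371 = £74.20. That would push OOP to £7,224.20, over the £7,150 cap, so traveler pays £7,150 − £7,150 = £0. Plan pays £371 − £0 = £371.
Insurer total: £0 + £3,821.60 + £7,337.60 + £11,063.80 + £371 = £22,594.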